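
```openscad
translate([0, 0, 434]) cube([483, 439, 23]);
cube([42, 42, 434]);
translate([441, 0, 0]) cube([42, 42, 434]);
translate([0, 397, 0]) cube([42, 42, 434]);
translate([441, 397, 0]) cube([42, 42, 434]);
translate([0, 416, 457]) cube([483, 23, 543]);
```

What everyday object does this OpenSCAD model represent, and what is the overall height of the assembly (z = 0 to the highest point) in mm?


A chair. The overall height is 1000 mm.

A slab on four corner posts with a tall panel at the back — a chair. The seat slab sits at z = 434 with thickness 23, and the 543 mm backrest starts at the seat top, so the overall height is 434 + 23 + 543 = 1000 mm.


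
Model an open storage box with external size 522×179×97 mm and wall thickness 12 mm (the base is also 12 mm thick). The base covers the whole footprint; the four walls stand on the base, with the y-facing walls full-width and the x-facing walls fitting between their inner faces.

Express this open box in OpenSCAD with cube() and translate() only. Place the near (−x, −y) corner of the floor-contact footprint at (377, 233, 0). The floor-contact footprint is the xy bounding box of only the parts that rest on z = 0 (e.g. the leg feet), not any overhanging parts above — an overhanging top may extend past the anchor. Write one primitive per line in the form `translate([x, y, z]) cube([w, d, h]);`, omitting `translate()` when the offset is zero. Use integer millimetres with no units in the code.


translate([377, 233, 0]) cube([522, 179, 12]);
translate([377, 233, 12]) cube([522, 12, 85]);
translate([377, 400, 12]) cube([522, 12, 85]);
translate([377, 245, 12]) cube([12, 155, 85]);
translate([887, 245, 12]) cube([12, 155, 85]);


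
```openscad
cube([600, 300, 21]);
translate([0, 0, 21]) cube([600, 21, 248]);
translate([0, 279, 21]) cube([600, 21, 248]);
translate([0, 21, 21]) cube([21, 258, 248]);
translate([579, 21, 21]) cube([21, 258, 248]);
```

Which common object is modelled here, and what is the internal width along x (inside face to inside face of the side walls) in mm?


An open box. The internal width is 558 mm.

A 600×300 base slab with four walls standing on it — an open box. The base is 600 mm wide and the walls are 21 mm thick, so the internal width is 600 − 2 × 21 = 558 mm.


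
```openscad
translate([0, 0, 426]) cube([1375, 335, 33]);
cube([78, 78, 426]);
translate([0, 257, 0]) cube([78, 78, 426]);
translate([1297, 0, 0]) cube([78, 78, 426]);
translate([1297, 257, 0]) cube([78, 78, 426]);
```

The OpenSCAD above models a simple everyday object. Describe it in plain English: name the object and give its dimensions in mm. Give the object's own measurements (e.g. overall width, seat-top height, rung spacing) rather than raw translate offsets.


A long wooden bench with a 1375 mm (x) × 335 mm (y) seat, 33 mm thick, its top surface 459 mm above the floor. Four 78 mm square legs at the seat corners, flush with the edges, run from z = 0 to the seat underside.


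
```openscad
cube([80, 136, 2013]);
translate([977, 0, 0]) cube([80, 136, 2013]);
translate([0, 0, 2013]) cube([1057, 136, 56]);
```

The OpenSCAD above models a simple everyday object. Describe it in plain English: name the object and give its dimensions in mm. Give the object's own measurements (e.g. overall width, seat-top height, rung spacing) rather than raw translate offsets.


A door frame. The clear opening is 897 mm wide and 2013 mm high. Two 80 mm wide jambs, 136 mm deep, stand either side of the opening from the floor to the top of the opening. A 56 mm thick head sits across the top of both jambs, spanning the full outside width of the frame.


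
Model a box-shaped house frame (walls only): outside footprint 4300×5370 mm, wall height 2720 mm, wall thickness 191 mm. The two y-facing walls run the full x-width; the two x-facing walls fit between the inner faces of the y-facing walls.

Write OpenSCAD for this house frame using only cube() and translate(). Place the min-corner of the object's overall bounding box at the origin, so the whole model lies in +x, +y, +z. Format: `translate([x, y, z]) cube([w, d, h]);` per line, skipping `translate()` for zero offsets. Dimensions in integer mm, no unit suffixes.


cube([4300, 191, 2720]);
translate([0, 5179, 0]) cube([4300, 191, 2720]);
translate([0, 191, 0]) cube([191, 4988, 2720]);
translate([4109, 191, 0]) cube([191, 4988, 2720]);


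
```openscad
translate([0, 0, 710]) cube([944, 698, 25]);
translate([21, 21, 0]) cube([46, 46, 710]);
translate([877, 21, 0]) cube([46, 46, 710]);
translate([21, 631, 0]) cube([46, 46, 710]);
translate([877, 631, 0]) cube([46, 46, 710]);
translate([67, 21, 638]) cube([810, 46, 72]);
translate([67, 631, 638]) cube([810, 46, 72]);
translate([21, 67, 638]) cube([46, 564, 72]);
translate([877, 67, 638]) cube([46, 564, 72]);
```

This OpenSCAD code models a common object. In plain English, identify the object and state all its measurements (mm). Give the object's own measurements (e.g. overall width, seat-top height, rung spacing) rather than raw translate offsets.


A rectangular dining table. The top is 944×698×25 mm with its upper surface at z = 735 mm. It stands on four 46×46 mm square legs, each inset 21 mm from the nearest pair of top edges, running from the floor to the underside of the top. Four apron rails, 46 mm thick and 72 mm tall, run between adjacent legs with their top edges flush with the underside of the top and their outer faces flush with the legs' outer faces.


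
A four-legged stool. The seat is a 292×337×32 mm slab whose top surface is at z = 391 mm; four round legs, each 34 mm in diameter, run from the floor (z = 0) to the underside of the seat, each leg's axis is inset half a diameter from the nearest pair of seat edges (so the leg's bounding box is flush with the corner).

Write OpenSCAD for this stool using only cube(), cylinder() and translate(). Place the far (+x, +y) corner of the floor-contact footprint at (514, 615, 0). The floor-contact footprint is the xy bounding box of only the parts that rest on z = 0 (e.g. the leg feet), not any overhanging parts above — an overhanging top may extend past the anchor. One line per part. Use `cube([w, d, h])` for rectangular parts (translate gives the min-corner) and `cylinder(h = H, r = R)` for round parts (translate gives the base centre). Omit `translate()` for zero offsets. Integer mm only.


translate([222, 278, 359]) cube([292, 337, 32]);
translate([239, 295, 0]) cylinder(h = 359, r = 17);
translate([497, 295, 0]) cylinder(h = 359, r = 17);
translate([239, 598, 0]) cylinder(h = 359, r = 17);
translate([497, 598, 0]) cylinder(h = 359, r = 17);


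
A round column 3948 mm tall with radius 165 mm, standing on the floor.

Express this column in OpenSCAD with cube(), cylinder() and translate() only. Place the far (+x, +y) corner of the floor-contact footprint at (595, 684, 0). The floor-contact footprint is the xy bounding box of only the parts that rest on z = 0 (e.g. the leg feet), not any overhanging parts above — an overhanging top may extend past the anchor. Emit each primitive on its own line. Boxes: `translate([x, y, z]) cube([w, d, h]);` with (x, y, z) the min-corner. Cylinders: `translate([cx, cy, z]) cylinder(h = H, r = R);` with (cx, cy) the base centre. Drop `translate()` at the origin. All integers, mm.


translate([430, 519, 0]) cylinder(h = 3948, r = 165);


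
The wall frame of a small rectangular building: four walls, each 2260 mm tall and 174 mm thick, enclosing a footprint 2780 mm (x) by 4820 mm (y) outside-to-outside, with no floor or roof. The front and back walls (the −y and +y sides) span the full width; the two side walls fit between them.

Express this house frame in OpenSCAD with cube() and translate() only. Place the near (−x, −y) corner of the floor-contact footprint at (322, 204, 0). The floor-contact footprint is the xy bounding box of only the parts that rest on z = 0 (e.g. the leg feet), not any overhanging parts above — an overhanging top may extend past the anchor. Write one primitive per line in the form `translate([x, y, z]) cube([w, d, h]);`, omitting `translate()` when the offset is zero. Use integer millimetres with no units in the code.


translate([322, 204, 0]) cube([2780, 174, 2260]);
translate([322, 4850, 0]) cube([2780, 174, 2260]);
translate([322, 378, 0]) cube([174, 4472, 2260]);
translate([2928, 378, 0]) cube([174, 4472, 2260]);


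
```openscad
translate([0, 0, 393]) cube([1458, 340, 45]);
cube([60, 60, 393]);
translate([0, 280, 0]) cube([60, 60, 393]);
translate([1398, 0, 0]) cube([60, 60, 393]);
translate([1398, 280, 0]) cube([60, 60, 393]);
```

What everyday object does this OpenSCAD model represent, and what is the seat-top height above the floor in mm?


A bench. The seat-top height is 438 mm.

A long slab on four corner posts — a bench. The slab sits at z = 393 with thickness 45, so the top is 393 + 45 = 438 mm.


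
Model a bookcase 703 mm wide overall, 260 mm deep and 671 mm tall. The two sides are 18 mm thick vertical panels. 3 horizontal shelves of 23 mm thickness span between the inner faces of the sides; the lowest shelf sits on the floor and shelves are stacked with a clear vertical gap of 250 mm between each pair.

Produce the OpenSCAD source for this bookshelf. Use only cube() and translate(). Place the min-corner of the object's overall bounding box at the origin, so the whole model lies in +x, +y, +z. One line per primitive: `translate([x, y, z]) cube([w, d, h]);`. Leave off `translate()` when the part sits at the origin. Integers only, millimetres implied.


cube([18, 260, 671]);
translate([685, 0, 0]) cube([18, 260, 671]);
translate([18, 0, 0]) cube([667, 260, 23]);
translate([18, 0, 273]) cube([667, 260, 23]);
translate([18, 0, 546]) cube([667, 260, 23]);


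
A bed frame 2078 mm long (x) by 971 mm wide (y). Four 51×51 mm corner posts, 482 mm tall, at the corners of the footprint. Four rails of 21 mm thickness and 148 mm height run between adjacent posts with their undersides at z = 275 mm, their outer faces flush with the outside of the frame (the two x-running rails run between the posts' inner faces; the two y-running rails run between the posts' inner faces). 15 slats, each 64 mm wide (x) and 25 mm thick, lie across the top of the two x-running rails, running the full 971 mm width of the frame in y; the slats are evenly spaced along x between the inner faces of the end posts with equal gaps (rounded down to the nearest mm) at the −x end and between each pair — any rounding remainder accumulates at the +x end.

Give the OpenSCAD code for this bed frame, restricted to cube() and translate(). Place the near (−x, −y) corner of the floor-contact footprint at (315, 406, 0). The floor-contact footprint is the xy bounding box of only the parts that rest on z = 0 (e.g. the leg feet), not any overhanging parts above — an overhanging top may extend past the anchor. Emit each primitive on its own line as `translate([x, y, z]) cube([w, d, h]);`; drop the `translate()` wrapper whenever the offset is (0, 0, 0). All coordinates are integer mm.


translate([315, 406, 0]) cube([51, 51, 482]);
translate([315, 1326, 0]) cube([51, 51, 482]);
translate([2342, 406, 0]) cube([51, 51, 482]);
translate([2342, 1326, 0]) cube([51, 51, 482]);
translate([366, 406, 275]) cube([1976, 21, 148]);
translate([366, 1356, 275]) cube([1976, 21, 148]);
translate([315, 457, 275]) cube([21, 869, 148]);
translate([2372, 457, 275]) cube([21, 869, 148]);
translate([429, 406, 423]) cube([64, 971, 25]);
translate([556, 406, 423]) cube([64, 971, 25]);
translate([683, 406, 423]) cube([64, 971, 25]);
translate([810, 406, 423]) cube([64, 971, 25]);
translate([937, 406, 423]) cube([64, 971, 25]);
translate([1064, 406, 423]) cube([64, 971, 25]);
translate([1191, 406, 423]) cube([64, 971, 25]);
translate([1318, 406, 423]) cube([64, 971, 25]);
translate([1445, 406, 423]) cube([64, 971, 25]);
translate([1572, 406, 423]) cube([64, 971, 25]);
translate([1699, 406, 423]) cube([64, 971, 25]);
translate([1826, 406, 423]) cube([64, 971, 25]);
translate([1953, 406, 423]) cube([64, 971, 25]);
translate([2080, 406, 423]) cube([64, 971, 25]);
translate([2207, 406, 423]) cube([64, 971, 25]);


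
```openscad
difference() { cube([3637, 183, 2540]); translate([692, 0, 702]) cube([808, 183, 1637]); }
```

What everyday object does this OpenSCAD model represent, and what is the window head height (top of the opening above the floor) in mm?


A wall with a window opening. The window head height is 2339 mm.

A wall with a rectangular opening subtracted — a window. Sill at z = 702, opening 1637 mm tall, so the head is at 702 + 1637 = 2339 mm.


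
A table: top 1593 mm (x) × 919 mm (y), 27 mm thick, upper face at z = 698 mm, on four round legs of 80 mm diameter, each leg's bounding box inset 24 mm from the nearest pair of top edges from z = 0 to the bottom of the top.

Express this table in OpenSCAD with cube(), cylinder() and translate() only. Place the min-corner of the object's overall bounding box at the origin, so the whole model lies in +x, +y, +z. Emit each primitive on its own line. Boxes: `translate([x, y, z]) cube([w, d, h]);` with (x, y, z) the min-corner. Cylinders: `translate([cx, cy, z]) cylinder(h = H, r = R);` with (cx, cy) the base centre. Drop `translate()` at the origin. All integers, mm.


// leg_h = 698 - 27 = 671
translate([0, 0, 671]) cube([1593, 919, 27]);
translate([64, 64, 0]) cylinder(h = 671, r = 40);
translate([1529, 64, 0]) cylinder(h = 671, r = 40);
translate([64, 855, 0]) cylinder(h = 671, r = 40);
translate([1529, 855, 0]) cylinder(h = 671, r = 40);


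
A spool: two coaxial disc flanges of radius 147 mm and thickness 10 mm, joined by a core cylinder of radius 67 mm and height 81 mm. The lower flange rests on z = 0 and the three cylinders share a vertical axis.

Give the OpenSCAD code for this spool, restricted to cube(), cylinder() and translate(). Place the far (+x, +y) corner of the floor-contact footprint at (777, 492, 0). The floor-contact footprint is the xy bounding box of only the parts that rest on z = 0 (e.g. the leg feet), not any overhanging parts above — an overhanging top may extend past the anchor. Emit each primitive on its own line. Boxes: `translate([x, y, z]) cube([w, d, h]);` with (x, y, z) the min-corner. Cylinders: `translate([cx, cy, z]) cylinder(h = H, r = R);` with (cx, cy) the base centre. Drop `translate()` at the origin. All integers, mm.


translate([630, 345, 0]) cylinder(h = 10, r = 147);
translate([630, 345, 10]) cylinder(h = 81, r = 67);
translate([630, 345, 91]) cylinder(h = 10, r = 147);


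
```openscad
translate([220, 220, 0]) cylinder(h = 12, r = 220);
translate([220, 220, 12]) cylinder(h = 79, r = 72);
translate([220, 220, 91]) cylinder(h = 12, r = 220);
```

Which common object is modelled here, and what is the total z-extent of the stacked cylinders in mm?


A spool. The overall height is 103 mm.

Three coaxial cylinders, large–small–large — a spool. Two 12 mm flanges and a 79 mm core give 12 + 79 + 12 = 103 mm.


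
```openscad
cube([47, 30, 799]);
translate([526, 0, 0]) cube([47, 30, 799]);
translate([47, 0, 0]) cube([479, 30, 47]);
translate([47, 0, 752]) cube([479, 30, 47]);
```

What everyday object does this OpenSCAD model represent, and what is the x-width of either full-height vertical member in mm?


A picture frame. The border width is 47 mm.

Four thin pieces enclosing a rectangular opening — a picture frame. The two full-height stiles are 799 mm tall; the top rail sits at z = 752 and is 47 mm tall, so the border above the opening is 799 − 752 = 47 mm, matching the stile x-width.


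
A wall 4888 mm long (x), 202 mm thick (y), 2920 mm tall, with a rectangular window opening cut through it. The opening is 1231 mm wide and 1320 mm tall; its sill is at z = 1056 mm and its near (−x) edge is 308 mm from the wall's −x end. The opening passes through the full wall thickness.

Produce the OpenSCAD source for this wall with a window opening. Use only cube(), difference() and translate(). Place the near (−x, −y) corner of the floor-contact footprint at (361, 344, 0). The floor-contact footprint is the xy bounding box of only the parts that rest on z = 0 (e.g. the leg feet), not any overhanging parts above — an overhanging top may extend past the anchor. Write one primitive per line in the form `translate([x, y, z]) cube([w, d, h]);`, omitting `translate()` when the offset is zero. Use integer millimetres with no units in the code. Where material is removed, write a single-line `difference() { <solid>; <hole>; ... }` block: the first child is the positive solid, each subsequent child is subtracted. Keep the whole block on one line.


difference() { translate([361, 344, 0]) cube([4888, 202, 2920]); translate([669, 344, 1056]) cube([1231, 202, 1320]); }


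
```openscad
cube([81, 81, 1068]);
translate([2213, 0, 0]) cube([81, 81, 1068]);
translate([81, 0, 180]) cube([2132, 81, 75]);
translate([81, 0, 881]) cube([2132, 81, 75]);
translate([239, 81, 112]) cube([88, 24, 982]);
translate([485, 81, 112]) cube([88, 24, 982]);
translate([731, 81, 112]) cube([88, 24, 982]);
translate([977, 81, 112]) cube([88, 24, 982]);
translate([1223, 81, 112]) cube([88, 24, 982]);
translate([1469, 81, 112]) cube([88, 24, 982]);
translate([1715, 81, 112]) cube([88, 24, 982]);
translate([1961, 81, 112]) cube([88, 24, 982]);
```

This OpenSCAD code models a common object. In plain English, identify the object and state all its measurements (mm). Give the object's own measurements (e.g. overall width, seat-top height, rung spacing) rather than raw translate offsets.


A fence section. Two 81×81 mm posts, 1068 mm tall, stand on the floor with a clear span of 2132 mm between their inner faces. Two horizontal rails of 81×75 mm section span the gap between the posts with their undersides at z = 180 mm and z = 881 mm, flush with the posts' −y face. 8 pickets, each 88 mm wide, 24 mm thick and 982 mm tall, are fixed to the +y face of the rails with their bottoms at z = 112 mm, spaced across the span with a 158 mm gap after the −x post and between neighbouring pickets, with 164 mm left before the +x post.


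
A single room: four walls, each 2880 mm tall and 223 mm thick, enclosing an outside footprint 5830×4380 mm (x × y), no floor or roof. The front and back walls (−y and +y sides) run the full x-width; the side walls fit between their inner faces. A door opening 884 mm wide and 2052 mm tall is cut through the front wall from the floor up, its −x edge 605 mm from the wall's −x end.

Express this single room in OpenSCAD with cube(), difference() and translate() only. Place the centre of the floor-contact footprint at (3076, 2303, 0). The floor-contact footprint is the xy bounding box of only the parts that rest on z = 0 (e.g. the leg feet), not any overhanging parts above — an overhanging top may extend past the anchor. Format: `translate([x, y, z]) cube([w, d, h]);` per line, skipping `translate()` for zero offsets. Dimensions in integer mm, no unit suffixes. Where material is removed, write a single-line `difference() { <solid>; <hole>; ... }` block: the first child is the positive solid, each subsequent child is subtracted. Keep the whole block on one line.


difference() { translate([161, 113, 0]) cube([5830, 223, 2880]); translate([766, 113, 0]) cube([884, 223, 2052]); }
translate([161, 4270, 0]) cube([5830, 223, 2880]);
translate([161, 336, 0]) cube([223, 3934, 2880]);
translate([5768, 336, 0]) cube([223, 3934, 2880]);


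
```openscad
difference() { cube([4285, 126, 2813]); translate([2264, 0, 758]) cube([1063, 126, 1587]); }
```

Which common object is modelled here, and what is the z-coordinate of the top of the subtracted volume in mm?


A wall with a window opening. The window head height is 2345 mm.

A wall with a rectangular opening subtracted — a window. Sill at z = 758, opening 1587 mm tall, so the head is at 758 + 1587 = 2345 mm.


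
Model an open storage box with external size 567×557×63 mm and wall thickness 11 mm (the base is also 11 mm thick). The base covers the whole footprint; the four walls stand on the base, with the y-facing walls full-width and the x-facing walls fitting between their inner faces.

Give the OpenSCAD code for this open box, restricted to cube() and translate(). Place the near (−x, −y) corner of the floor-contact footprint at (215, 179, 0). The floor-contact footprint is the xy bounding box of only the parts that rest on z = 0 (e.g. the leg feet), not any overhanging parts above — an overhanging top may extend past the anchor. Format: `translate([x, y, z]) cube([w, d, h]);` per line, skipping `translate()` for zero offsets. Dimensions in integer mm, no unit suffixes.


translate([215, 179, 0]) cube([567, 557, 11]);
translate([215, 179, 11]) cube([567, 11, 52]);
translate([215, 725, 11]) cube([567, 11, 52]);
translate([215, 190, 11]) cube([11, 535, 52]);
translate([771, 190, 11]) cube([11, 535, 52]);


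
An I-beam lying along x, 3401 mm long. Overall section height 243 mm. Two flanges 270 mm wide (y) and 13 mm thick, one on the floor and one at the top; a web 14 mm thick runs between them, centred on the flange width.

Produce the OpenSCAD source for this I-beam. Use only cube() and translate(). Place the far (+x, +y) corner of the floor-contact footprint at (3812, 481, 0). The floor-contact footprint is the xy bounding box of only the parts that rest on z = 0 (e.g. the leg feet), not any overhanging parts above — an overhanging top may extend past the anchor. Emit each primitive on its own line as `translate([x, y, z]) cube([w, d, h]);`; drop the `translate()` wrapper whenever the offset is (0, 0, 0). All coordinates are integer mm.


translate([411, 211, 0]) cube([3401, 270, 13]);
translate([411, 339, 13]) cube([3401, 14, 217]);
translate([411, 211, 230]) cube([3401, 270, 13]);


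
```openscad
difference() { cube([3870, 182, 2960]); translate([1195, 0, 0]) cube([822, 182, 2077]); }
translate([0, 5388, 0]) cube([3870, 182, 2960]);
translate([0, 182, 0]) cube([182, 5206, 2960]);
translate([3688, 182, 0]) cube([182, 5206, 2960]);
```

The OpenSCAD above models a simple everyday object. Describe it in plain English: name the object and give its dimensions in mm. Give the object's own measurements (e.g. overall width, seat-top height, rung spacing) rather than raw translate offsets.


A single room: four walls, each 2960 mm tall and 182 mm thick, enclosing an outside footprint 3870×5570 mm (x × y), no floor or roof. The front and back walls (−y and +y sides) run the full x-width; the side walls fit between their inner faces. A door opening 822 mm wide and 2077 mm tall is cut through the front wall from the floor up, its −x edge 1195 mm from the wall's −x end.


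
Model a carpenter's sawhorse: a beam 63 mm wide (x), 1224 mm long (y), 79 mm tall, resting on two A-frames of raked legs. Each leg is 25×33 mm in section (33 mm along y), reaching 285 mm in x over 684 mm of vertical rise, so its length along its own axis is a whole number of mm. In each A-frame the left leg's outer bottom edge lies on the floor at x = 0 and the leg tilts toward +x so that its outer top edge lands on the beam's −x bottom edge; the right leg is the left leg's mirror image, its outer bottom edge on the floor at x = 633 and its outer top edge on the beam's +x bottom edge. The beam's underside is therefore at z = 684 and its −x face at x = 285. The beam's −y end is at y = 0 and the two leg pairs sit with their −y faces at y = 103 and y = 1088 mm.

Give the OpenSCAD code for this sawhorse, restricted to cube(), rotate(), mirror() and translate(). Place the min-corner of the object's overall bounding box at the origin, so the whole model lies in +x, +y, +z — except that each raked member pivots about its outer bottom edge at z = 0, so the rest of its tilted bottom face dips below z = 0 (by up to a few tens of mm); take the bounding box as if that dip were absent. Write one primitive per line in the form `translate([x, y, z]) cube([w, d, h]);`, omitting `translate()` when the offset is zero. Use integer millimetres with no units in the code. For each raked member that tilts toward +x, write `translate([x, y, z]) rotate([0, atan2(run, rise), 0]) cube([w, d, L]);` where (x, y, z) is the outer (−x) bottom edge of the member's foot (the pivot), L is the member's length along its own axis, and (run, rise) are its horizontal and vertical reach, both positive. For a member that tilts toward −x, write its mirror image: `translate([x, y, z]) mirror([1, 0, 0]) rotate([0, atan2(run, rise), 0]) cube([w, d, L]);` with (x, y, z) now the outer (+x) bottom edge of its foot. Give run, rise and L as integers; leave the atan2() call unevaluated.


translate([285, 0, 684]) cube([63, 1224, 79]);
translate([0, 103, 0]) rotate([0, atan2(285, 684), 0]) cube([25, 33, 741]);
translate([633, 103, 0]) mirror([1, 0, 0]) rotate([0, atan2(285, 684), 0]) cube([25, 33, 741]);
translate([0, 1088, 0]) rotate([0, atan2(285, 684), 0]) cube([25, 33, 741]);
translate([633, 1088, 0]) mirror([1, 0, 0]) rotate([0, atan2(285, 684), 0]) cube([25, 33, 741]);


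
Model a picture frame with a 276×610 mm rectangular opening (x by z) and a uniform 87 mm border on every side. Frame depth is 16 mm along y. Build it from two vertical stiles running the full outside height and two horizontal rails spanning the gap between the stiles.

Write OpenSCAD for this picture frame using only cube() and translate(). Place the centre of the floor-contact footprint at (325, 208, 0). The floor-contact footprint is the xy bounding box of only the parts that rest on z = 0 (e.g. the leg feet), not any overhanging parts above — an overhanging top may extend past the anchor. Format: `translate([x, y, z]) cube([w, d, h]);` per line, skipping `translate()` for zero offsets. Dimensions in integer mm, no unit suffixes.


translate([100, 200, 0]) cube([87, 16, 784]);
translate([463, 200, 0]) cube([87, 16, 784]);
translate([187, 200, 0]) cube([276, 16, 87]);
translate([187, 200, 697]) cube([276, 16, 87]);


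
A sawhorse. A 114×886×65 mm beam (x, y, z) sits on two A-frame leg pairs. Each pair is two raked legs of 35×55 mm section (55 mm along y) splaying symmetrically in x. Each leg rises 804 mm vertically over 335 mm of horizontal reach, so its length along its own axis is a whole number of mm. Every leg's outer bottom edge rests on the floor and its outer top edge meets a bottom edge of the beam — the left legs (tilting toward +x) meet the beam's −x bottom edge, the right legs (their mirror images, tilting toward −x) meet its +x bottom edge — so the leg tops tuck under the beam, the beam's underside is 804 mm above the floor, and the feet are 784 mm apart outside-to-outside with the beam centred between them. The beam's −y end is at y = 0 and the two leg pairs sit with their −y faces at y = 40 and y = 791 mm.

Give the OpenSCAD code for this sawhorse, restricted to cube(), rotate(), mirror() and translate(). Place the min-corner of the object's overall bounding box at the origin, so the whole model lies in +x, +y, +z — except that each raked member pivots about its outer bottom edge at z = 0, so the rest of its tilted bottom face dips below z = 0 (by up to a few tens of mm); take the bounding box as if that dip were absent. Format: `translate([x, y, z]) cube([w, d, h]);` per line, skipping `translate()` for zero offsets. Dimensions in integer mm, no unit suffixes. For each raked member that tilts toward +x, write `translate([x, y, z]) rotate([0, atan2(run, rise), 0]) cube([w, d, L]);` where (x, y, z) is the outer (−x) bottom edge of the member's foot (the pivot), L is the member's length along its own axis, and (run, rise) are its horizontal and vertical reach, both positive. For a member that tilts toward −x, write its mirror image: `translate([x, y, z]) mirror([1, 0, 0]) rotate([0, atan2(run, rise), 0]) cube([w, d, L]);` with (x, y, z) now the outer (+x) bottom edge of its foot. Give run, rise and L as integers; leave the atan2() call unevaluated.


// leg length = √(335² + 804²) = 871
// right-leg outer foot x = 2·335 + 114 = 784
// beam min-corner = (335, 0, 804)
translate([335, 0, 804]) cube([114, 886, 65]);
translate([0, 40, 0]) rotate([0, atan2(335, 804), 0]) cube([35, 55, 871]);
translate([784, 40, 0]) mirror([1, 0, 0]) rotate([0, atan2(335, 804), 0]) cube([35, 55, 871]);
translate([0, 791, 0]) rotate([0, atan2(335, 804), 0]) cube([35, 55, 871]);
translate([784, 791, 0]) mirror([1, 0, 0]) rotate([0, atan2(335, 804), 0]) cube([35, 55, 871]);


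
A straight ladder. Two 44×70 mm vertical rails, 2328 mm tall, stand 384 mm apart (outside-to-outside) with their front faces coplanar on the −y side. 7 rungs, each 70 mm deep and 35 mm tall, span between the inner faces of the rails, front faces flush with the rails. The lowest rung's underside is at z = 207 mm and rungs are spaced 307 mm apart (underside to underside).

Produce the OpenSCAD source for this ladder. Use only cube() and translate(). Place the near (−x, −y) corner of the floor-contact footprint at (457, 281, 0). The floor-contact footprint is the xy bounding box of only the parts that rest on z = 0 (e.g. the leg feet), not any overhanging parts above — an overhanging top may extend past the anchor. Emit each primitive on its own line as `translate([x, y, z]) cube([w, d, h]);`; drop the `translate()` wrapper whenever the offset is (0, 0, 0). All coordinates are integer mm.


translate([457, 281, 0]) cube([44, 70, 2328]);
translate([797, 281, 0]) cube([44, 70, 2328]);
translate([501, 281, 207]) cube([296, 70, 35]);
translate([501, 281, 514]) cube([296, 70, 35]);
translate([501, 281, 821]) cube([296, 70, 35]);
translate([501, 281, 1128]) cube([296, 70, 35]);
translate([501, 281, 1435]) cube([296, 70, 35]);
translate([501, 281, 1742]) cube([296, 70, 35]);
translate([501, 281, 2049]) cube([296, 70, 35]);


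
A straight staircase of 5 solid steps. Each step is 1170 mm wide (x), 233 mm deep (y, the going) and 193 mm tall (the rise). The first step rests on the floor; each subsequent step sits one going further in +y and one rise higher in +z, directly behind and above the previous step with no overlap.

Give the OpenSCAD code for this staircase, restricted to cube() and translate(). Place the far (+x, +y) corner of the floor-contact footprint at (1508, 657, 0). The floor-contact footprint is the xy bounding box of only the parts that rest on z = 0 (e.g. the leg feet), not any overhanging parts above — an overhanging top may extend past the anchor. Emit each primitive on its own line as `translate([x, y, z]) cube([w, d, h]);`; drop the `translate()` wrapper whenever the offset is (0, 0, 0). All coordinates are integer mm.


translate([338, 424, 0]) cube([1170, 233, 193]);
translate([338, 657, 193]) cube([1170, 233, 193]);
translate([338, 890, 386]) cube([1170, 233, 193]);
translate([338, 1123, 579]) cube([1170, 233, 193]);
translate([338, 1356, 772]) cube([1170, 233, 193]);


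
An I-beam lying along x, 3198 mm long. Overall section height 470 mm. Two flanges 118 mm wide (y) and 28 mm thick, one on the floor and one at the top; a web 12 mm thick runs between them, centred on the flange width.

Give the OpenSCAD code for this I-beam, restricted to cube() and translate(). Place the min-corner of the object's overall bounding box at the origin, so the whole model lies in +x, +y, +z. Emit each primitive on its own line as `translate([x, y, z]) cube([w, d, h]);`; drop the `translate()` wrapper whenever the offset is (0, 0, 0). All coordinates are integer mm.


cube([3198, 118, 28]);
translate([0, 53, 28]) cube([3198, 12, 414]);
translate([0, 0, 442]) cube([3198, 118, 28]);


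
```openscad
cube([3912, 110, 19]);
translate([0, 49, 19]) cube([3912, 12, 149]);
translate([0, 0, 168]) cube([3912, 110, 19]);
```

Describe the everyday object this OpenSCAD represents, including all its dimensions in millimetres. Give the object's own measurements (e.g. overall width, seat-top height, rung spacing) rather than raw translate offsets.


An I-beam lying along x, 3912 mm long. Overall section height 187 mm. Two flanges 110 mm wide (y) and 19 mm thick, one on the floor and one at the top; a web 12 mm thick runs between them, centred on the flange width.


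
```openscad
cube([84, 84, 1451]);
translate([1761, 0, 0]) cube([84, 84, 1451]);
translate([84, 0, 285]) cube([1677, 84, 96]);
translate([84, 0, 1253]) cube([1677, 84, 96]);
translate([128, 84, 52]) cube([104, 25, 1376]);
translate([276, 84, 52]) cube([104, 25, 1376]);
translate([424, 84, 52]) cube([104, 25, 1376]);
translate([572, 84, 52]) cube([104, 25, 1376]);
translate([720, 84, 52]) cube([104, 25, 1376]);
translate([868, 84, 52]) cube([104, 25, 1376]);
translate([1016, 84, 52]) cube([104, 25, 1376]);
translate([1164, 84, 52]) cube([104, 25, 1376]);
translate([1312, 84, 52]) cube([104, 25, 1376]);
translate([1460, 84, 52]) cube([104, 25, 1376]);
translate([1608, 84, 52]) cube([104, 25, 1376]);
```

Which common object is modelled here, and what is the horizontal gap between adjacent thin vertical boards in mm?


A fence section. The picket gap is 44 mm.

Two posts, two rails, 11 pickets — a fence section. Span 1677 mm holds 11 pickets of 104 mm with 12 equal gaps: ⌊(1677 − 11·104) / 12⌋ = 44 mm.


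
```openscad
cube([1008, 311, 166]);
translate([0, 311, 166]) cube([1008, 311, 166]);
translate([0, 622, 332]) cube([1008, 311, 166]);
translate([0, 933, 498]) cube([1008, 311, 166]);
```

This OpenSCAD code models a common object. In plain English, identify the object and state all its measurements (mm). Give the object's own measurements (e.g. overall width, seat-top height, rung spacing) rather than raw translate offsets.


A straight staircase of 4 solid steps. Each step is 1008 mm wide (x), 311 mm deep (y, the going) and 166 mm tall (the rise). The first step rests on the floor; each subsequent step sits one going further in +y and one rise higher in +z, directly behind and above the previous step with no overlap.


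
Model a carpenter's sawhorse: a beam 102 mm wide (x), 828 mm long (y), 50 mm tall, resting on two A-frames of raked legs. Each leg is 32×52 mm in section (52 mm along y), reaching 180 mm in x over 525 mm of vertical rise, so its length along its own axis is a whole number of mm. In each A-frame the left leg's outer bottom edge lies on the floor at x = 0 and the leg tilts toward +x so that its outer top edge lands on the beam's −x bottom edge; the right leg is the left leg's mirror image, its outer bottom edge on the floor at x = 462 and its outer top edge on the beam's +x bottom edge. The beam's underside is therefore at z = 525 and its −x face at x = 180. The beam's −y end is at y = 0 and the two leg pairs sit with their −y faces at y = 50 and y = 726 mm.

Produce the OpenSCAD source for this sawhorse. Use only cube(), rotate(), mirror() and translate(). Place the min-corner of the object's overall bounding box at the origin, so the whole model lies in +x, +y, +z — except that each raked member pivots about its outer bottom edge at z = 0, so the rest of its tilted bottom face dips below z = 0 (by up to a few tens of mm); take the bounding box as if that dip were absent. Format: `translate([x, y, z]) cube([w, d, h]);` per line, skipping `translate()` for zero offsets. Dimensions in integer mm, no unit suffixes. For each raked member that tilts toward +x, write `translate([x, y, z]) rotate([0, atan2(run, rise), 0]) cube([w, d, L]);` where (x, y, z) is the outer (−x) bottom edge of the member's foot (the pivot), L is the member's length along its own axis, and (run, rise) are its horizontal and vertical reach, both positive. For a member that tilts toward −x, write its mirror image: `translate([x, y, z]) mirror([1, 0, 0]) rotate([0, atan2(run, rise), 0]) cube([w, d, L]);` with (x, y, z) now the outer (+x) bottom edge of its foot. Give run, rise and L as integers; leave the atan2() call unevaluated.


// leg length = √(180² + 525²) = 555
// right-leg outer foot x = 2·180 + 102 = 462
// beam min-corner = (180, 0, 525)
translate([180, 0, 525]) cube([102, 828, 50]);
translate([0, 50, 0]) rotate([0, atan2(180, 525), 0]) cube([32, 52, 555]);
translate([462, 50, 0]) mirror([1, 0, 0]) rotate([0, atan2(180, 525), 0]) cube([32, 52, 555]);
translate([0, 726, 0]) rotate([0, atan2(180, 525), 0]) cube([32, 52, 555]);
translate([462, 726, 0]) mirror([1, 0, 0]) rotate([0, atan2(180, 525), 0]) cube([32, 52, 555]);


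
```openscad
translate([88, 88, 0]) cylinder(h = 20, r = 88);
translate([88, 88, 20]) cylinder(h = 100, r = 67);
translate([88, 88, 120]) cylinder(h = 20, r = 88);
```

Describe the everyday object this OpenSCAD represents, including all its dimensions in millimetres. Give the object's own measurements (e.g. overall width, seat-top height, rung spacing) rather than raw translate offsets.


A spool: two coaxial disc flanges of radius 88 mm and thickness 20 mm, joined by a core cylinder of radius 67 mm and height 100 mm. The lower flange rests on z = 0 and the three cylinders share a vertical axis.


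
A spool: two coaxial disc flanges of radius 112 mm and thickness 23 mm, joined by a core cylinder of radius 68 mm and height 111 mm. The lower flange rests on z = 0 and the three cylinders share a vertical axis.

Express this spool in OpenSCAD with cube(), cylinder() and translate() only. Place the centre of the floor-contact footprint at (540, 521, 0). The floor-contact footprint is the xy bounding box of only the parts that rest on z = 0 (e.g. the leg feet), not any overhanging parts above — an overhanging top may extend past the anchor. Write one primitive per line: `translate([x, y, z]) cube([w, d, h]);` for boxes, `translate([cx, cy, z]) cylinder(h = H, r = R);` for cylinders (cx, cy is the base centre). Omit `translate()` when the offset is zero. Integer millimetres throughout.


translate([540, 521, 0]) cylinder(h = 23, r = 112);
translate([540, 521, 23]) cylinder(h = 111, r = 68);
translate([540, 521, 134]) cylinder(h = 23, r = 112);


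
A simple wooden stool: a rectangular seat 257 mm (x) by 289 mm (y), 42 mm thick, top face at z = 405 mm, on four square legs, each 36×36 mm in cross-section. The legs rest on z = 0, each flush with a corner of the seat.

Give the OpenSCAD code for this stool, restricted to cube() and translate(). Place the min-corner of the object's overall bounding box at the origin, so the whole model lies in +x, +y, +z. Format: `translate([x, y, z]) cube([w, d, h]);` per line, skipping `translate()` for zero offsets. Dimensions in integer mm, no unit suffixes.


// leg_h = 405 - 42 = 363
translate([0, 0, 363]) cube([257, 289, 42]);
cube([36, 36, 363]);
translate([221, 0, 0]) cube([36, 36, 363]);
translate([0, 253, 0]) cube([36, 36, 363]);
translate([221, 253, 0]) cube([36, 36, 363]);


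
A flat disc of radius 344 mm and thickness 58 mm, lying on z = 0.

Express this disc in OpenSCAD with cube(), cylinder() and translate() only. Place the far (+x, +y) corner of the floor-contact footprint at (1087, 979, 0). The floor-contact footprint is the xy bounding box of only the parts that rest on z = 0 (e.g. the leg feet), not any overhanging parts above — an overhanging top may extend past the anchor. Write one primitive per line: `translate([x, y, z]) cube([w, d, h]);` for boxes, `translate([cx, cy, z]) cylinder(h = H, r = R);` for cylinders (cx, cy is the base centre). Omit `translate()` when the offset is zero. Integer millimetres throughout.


translate([743, 635, 0]) cylinder(h = 58, r = 344);


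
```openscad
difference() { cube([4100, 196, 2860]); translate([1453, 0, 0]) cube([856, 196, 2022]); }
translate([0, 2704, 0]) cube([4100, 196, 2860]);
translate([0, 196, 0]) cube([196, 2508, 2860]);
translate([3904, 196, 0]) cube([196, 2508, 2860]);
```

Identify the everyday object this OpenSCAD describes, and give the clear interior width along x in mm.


A single room. The interior width is 3708 mm.

Four walls enclosing a rectangle with a door in the front wall — a room. Outside width 4100 minus two 196 mm walls gives 3708 mm.


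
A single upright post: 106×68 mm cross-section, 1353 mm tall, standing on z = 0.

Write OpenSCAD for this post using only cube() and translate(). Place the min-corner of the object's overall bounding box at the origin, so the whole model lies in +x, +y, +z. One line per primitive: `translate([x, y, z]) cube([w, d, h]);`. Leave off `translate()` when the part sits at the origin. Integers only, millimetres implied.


cube([106, 68, 1353]);
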